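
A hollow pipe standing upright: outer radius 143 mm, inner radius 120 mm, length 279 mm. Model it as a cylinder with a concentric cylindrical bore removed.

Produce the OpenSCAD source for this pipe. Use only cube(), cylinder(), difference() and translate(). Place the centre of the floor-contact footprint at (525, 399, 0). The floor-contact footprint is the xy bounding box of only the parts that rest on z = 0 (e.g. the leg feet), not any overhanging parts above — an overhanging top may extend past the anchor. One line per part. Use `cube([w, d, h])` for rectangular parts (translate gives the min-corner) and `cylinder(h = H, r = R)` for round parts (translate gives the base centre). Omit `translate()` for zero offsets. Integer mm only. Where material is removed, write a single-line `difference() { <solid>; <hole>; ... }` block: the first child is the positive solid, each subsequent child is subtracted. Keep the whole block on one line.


difference() { translate([525, 399, 0]) cylinder(h = 279, r = 143); translate([525, 399, 0]) cylinder(h = 279, r = 120); }


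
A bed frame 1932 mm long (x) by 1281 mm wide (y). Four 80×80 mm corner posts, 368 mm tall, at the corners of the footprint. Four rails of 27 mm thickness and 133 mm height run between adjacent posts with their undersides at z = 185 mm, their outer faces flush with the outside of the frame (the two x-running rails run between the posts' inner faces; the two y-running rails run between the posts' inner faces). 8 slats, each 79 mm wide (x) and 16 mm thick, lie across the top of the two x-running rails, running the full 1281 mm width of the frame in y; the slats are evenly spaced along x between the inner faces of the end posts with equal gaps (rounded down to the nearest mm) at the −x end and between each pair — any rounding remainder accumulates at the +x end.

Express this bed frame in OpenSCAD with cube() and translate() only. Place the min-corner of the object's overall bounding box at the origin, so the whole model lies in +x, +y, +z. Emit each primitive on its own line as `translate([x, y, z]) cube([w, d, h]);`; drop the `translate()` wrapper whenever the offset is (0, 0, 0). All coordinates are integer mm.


cube([80, 80, 368]);
translate([0, 1201, 0]) cube([80, 80, 368]);
translate([1852, 0, 0]) cube([80, 80, 368]);
translate([1852, 1201, 0]) cube([80, 80, 368]);
translate([80, 0, 185]) cube([1772, 27, 133]);
translate([80, 1254, 185]) cube([1772, 27, 133]);
translate([0, 80, 185]) cube([27, 1121, 133]);
translate([1905, 80, 185]) cube([27, 1121, 133]);
translate([206, 0, 318]) cube([79, 1281, 16]);
translate([411, 0, 318]) cube([79, 1281, 16]);
translate([616, 0, 318]) cube([79, 1281, 16]);
translate([821, 0, 318]) cube([79, 1281, 16]);
translate([1026, 0, 318]) cube([79, 1281, 16]);
translate([1231, 0, 318]) cube([79, 1281, 16]);
translate([1436, 0, 318]) cube([79, 1281, 16]);
translate([1641, 0, 318]) cube([79, 1281, 16]);


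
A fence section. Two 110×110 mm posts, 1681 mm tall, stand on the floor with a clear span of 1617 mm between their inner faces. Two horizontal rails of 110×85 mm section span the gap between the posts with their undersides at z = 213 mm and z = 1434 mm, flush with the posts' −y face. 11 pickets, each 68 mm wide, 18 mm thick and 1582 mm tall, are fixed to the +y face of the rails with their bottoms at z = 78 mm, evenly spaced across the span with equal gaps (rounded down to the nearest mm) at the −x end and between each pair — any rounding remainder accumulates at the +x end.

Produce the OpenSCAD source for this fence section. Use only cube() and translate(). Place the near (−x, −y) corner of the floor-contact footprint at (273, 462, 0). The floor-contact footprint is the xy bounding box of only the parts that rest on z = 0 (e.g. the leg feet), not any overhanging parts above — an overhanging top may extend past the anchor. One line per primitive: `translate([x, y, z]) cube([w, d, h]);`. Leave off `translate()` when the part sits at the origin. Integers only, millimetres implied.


translate([273, 462, 0]) cube([110, 110, 1681]);
translate([2000, 462, 0]) cube([110, 110, 1681]);
translate([383, 462, 213]) cube([1617, 110, 85]);
translate([383, 462, 1434]) cube([1617, 110, 85]);
translate([455, 572, 78]) cube([68, 18, 1582]);
translate([595, 572, 78]) cube([68, 18, 1582]);
translate([735, 572, 78]) cube([68, 18, 1582]);
translate([875, 572, 78]) cube([68, 18, 1582]);
translate([1015, 572, 78]) cube([68, 18, 1582]);
translate([1155, 572, 78]) cube([68, 18, 1582]);
translate([1295, 572, 78]) cube([68, 18, 1582]);
translate([1435, 572, 78]) cube([68, 18, 1582]);
translate([1575, 572, 78]) cube([68, 18, 1582]);
translate([1715, 572, 78]) cube([68, 18, 1582]);
translate([1855, 572, 78]) cube([68, 18, 1582]);


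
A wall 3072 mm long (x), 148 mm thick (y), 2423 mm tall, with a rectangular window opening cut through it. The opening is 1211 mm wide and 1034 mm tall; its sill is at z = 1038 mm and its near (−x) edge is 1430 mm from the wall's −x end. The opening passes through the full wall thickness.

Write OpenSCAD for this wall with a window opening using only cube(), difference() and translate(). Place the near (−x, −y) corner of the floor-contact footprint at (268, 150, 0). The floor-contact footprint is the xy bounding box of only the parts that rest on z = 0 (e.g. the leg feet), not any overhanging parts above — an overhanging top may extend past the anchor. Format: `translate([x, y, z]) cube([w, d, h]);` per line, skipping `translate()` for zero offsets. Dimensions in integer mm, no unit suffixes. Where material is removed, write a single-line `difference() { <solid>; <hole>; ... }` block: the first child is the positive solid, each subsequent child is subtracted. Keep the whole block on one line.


difference() { translate([268, 150, 0]) cube([3072, 148, 2423]); translate([1698, 150, 1038]) cube([1211, 148, 1034]); }


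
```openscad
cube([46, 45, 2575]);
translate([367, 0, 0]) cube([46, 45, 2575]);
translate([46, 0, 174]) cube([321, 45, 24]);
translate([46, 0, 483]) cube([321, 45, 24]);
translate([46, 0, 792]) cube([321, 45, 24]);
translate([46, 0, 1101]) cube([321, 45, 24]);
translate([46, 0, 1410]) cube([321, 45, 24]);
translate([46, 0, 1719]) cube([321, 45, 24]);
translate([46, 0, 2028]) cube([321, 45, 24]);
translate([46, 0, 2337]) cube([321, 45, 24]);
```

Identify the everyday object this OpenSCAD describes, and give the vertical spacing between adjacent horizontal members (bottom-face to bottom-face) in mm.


A ladder. The rung spacing is 309 mm.

Two tall 46×45 posts with 8 short bars between them — a ladder. Adjacent rungs sit at z = 174 and z = 483, so the spacing is 483 − 174 = 309 mm.


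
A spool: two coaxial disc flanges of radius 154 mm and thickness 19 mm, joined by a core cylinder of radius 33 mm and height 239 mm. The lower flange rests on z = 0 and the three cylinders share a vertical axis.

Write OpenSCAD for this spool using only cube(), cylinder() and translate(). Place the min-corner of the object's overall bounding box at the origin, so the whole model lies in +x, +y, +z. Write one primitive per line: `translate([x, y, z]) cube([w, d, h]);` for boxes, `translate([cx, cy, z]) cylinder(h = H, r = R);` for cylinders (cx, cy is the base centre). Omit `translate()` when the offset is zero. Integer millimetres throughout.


translate([154, 154, 0]) cylinder(h = 19, r = 154);
translate([154, 154, 19]) cylinder(h = 239, r = 33);
translate([154, 154, 258]) cylinder(h = 19, r = 154);


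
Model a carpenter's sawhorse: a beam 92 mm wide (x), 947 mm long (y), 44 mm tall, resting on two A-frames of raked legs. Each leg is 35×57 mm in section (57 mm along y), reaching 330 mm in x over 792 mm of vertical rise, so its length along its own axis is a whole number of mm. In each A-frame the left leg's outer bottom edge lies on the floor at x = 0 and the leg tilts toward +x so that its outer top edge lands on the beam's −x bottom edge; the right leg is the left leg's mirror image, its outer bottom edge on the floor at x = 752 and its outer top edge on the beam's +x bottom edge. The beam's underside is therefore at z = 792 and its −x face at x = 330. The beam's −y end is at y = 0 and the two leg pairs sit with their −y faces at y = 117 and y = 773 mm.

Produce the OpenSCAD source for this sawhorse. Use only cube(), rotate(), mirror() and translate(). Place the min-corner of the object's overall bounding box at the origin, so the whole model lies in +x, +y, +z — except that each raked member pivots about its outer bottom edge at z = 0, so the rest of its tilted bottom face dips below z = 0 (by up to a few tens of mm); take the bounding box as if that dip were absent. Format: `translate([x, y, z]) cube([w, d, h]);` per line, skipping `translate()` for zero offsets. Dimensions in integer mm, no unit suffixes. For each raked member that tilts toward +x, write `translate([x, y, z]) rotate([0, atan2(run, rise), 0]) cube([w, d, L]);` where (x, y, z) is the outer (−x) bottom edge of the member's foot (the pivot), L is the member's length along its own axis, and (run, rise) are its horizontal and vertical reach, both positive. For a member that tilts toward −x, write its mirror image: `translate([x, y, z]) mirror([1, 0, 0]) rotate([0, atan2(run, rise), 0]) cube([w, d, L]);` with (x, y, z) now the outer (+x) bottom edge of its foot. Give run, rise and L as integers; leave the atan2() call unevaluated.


translate([330, 0, 792]) cube([92, 947, 44]);
translate([0, 117, 0]) rotate([0, atan2(330, 792), 0]) cube([35, 57, 858]);
translate([752, 117, 0]) mirror([1, 0, 0]) rotate([0, atan2(330, 792), 0]) cube([35, 57, 858]);
translate([0, 773, 0]) rotate([0, atan2(330, 792), 0]) cube([35, 57, 858]);
translate([752, 773, 0]) mirror([1, 0, 0]) rotate([0, atan2(330, 792), 0]) cube([35, 57, 858]);


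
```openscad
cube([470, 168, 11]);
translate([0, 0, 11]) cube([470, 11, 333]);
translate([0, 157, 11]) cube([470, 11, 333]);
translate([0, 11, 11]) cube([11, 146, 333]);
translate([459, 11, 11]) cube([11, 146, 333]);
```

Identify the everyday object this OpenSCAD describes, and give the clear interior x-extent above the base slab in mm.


An open box. The internal width is 448 mm.

A 470×168 base slab with four walls standing on it — an open box. The base is 470 mm wide and the walls are 11 mm thick, so the internal width is 470 − 2 × 11 = 448 mm.


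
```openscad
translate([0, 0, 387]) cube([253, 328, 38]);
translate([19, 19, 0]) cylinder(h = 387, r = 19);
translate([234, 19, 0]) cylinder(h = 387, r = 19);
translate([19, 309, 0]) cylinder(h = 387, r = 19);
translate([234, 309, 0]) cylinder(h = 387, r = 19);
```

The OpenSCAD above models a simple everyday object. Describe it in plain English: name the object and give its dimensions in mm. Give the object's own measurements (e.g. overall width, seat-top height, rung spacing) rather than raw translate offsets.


A simple wooden stool: a rectangular seat 253 mm (x) by 328 mm (y), 38 mm thick, top face at z = 425 mm, on four round legs, each 38 mm in diameter. The legs rest on z = 0, each leg's axis is inset half a diameter from the nearest pair of seat edges (so the leg's bounding box is flush with the corner).


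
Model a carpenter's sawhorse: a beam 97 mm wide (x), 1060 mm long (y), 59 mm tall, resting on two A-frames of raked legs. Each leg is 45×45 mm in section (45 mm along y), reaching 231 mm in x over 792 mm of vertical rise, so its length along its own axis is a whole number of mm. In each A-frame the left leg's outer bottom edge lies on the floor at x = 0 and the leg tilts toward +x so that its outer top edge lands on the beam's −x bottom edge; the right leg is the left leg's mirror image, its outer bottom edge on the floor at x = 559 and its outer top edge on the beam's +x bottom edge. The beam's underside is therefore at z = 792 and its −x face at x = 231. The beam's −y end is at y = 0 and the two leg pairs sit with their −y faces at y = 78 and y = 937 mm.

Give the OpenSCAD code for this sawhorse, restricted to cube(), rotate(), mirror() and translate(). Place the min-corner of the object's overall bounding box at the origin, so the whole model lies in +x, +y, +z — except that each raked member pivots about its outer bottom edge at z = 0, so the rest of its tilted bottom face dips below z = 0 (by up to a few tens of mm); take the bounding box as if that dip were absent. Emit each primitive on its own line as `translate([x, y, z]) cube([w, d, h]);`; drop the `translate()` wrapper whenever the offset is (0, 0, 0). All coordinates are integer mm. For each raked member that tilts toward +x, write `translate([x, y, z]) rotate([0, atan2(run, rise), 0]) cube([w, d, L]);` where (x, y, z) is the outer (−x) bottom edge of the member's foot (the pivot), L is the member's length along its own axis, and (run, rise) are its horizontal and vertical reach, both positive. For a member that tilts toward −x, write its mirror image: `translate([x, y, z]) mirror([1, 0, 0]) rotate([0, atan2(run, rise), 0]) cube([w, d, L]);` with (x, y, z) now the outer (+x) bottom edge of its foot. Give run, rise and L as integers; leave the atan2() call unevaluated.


// leg length = √(231² + 792²) = 825
// right-leg outer foot x = 2·231 + 97 = 559
// beam min-corner = (231, 0, 792)
translate([231, 0, 792]) cube([97, 1060, 59]);
translate([0, 78, 0]) rotate([0, atan2(231, 792), 0]) cube([45, 45, 825]);
translate([559, 78, 0]) mirror([1, 0, 0]) rotate([0, atan2(231, 792), 0]) cube([45, 45, 825]);
translate([0, 937, 0]) rotate([0, atan2(231, 792), 0]) cube([45, 45, 825]);
translate([559, 937, 0]) mirror([1, 0, 0]) rotate([0, atan2(231, 792), 0]) cube([45, 45, 825]);


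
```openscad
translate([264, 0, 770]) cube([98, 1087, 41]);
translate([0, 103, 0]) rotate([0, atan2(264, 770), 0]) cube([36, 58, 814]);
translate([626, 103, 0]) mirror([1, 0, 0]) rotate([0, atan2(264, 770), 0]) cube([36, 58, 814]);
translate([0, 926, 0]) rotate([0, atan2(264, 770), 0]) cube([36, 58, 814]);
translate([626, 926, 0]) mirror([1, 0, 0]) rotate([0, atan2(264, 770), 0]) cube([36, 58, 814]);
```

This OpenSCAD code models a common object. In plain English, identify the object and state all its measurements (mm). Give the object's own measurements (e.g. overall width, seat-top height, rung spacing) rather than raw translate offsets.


A sawhorse. A 98×1087×41 mm beam (x, y, z) sits on two A-frame leg pairs. Each pair is two raked legs of 36×58 mm section (58 mm along y) splaying symmetrically in x. Each leg rises 770 mm vertically over 264 mm of horizontal reach and is 814 mm long along its own axis. Every leg's outer bottom edge rests on the floor and its outer top edge meets a bottom edge of the beam — the left legs (tilting toward +x) meet the beam's −x bottom edge, the right legs (their mirror images, tilting toward −x) meet its +x bottom edge — so the leg tops tuck under the beam, the beam's underside is 770 mm above the floor, and the feet are 626 mm apart outside-to-outside with the beam centred between them. The two leg pairs are set in 103 mm from either end of the beam.


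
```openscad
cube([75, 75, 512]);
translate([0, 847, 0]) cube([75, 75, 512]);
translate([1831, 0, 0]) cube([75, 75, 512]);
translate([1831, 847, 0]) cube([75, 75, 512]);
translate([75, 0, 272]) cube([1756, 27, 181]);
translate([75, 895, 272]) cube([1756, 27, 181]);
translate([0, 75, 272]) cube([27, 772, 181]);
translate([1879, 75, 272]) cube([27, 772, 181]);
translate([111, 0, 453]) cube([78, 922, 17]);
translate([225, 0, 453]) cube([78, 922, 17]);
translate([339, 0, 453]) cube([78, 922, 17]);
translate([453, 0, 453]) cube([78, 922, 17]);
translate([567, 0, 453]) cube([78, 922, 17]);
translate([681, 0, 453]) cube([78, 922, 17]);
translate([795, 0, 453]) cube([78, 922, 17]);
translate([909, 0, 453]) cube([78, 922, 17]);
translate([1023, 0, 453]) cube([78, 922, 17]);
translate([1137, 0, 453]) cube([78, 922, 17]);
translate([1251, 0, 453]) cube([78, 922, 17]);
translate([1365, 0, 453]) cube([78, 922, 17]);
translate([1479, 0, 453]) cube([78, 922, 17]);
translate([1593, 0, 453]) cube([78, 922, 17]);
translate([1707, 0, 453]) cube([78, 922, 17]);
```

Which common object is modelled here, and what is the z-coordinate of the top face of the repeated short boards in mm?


A bed frame. The slat-top height is 470 mm.

Four posts, four rails, and a row of slats — a bed frame. Slats sit on the rails at z = 272 + 181 = 453; with slat thickness 17, the top is 470 mm.


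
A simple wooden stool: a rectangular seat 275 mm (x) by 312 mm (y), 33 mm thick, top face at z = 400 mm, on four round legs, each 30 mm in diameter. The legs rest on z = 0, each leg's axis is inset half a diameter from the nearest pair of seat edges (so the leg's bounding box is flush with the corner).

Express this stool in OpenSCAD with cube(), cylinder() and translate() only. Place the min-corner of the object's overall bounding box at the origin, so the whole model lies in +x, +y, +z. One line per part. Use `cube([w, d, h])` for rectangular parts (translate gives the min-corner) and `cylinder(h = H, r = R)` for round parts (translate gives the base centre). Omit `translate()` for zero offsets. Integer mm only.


translate([0, 0, 367]) cube([275, 312, 33]);
translate([15, 15, 0]) cylinder(h = 367, r = 15);
translate([260, 15, 0]) cylinder(h = 367, r = 15);
translate([15, 297, 0]) cylinder(h = 367, r = 15);
translate([260, 297, 0]) cylinder(h = 367, r = 15);


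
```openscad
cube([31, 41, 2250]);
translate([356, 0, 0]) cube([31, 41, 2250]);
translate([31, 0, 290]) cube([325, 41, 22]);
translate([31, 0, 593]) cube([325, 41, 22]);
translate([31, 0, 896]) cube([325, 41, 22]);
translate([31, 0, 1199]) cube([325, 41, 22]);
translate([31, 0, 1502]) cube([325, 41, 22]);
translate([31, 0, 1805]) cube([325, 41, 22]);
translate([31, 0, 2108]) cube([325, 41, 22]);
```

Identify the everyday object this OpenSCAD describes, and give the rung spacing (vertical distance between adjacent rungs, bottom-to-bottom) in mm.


A ladder. The rung spacing is 303 mm.

Two tall 31×41 posts with 7 short bars between them — a ladder. Adjacent rungs sit at z = 290 and z = 593, so the spacing is 593 − 290 = 303 mm.


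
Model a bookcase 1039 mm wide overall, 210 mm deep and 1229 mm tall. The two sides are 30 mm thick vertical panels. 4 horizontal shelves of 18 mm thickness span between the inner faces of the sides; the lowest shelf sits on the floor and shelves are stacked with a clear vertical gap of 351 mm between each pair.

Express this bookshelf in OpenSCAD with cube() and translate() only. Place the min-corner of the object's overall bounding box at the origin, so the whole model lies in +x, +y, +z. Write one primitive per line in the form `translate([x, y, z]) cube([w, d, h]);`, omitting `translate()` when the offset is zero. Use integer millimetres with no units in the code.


cube([30, 210, 1229]);
translate([1009, 0, 0]) cube([30, 210, 1229]);
translate([30, 0, 0]) cube([979, 210, 18]);
translate([30, 0, 369]) cube([979, 210, 18]);
translate([30, 0, 738]) cube([979, 210, 18]);
translate([30, 0, 1107]) cube([979, 210, 18]);


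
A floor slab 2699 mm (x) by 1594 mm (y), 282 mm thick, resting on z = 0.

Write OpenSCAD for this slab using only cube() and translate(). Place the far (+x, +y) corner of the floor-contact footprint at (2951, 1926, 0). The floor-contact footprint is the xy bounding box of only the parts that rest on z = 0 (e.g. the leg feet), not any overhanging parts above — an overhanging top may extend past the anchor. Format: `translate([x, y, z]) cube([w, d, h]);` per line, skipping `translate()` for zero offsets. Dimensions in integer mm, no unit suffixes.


translate([252, 332, 0]) cube([2699, 1594, 282]);


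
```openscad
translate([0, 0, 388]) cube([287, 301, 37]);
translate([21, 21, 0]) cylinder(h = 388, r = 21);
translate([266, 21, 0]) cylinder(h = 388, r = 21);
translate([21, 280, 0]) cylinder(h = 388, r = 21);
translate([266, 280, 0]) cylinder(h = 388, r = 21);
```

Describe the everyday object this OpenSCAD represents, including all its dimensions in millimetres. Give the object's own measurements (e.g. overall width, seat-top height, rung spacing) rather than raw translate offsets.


A four-legged stool. The seat is a 287×301×37 mm slab whose top surface is at z = 425 mm; four round legs, each 42 mm in diameter, run from the floor (z = 0) to the underside of the seat, each leg's axis is inset half a diameter from the nearest pair of seat edges (so the leg's bounding box is flush with the corner).


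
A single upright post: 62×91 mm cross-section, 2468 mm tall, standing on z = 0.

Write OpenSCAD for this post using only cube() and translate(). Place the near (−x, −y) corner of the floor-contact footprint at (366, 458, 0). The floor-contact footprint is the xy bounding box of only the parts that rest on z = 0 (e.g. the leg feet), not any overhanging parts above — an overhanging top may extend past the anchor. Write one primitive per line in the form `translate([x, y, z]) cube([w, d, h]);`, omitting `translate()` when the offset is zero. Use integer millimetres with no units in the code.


translate([366, 458, 0]) cube([62, 91, 2468]);


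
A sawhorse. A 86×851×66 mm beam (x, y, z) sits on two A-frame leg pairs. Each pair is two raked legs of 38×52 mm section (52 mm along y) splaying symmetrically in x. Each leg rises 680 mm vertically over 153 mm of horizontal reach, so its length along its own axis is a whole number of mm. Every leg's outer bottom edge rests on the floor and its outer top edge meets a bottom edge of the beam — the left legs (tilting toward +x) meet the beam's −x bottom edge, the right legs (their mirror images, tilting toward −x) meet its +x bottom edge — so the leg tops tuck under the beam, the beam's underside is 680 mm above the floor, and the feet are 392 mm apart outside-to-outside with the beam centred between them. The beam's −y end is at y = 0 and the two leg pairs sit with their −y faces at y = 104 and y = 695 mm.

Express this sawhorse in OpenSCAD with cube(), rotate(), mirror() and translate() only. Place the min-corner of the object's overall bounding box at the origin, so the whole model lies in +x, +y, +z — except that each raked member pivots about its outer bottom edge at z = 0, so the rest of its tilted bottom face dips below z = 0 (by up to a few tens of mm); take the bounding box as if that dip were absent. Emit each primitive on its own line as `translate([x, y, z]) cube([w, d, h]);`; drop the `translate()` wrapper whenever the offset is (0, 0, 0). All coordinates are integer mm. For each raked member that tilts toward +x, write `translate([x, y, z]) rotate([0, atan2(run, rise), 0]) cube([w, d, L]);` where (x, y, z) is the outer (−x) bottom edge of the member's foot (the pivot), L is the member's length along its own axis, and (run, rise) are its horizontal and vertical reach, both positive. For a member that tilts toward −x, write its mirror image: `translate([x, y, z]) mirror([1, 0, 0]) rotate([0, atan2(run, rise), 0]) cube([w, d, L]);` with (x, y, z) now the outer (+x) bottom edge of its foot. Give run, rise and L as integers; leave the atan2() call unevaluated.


translate([153, 0, 680]) cube([86, 851, 66]);
translate([0, 104, 0]) rotate([0, atan2(153, 680), 0]) cube([38, 52, 697]);
translate([392, 104, 0]) mirror([1, 0, 0]) rotate([0, atan2(153, 680), 0]) cube([38, 52, 697]);
translate([0, 695, 0]) rotate([0, atan2(153, 680), 0]) cube([38, 52, 697]);
translate([392, 695, 0]) mirror([1, 0, 0]) rotate([0, atan2(153, 680), 0]) cube([38, 52, 697]);


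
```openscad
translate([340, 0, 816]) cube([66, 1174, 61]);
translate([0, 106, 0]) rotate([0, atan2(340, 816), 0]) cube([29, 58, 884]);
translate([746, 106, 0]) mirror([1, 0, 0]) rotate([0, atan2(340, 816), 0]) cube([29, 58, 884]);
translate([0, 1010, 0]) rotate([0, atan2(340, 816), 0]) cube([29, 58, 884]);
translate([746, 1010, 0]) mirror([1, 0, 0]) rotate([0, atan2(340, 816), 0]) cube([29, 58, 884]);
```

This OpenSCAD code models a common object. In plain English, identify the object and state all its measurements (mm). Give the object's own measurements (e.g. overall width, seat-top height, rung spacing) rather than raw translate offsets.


A sawhorse. A 66×1174×61 mm beam (x, y, z) sits on two A-frame leg pairs. Each pair is two raked legs of 29×58 mm section (58 mm along y) splaying symmetrically in x. Each leg rises 816 mm vertically over 340 mm of horizontal reach and is 884 mm long along its own axis. Every leg's outer bottom edge rests on the floor and its outer top edge meets a bottom edge of the beam — the left legs (tilting toward +x) meet the beam's −x bottom edge, the right legs (their mirror images, tilting toward −x) meet its +x bottom edge — so the leg tops tuck under the beam, the beam's underside is 816 mm above the floor, and the feet are 746 mm apart outside-to-outside with the beam centred between them. The two leg pairs are set in 106 mm from either end of the beam.


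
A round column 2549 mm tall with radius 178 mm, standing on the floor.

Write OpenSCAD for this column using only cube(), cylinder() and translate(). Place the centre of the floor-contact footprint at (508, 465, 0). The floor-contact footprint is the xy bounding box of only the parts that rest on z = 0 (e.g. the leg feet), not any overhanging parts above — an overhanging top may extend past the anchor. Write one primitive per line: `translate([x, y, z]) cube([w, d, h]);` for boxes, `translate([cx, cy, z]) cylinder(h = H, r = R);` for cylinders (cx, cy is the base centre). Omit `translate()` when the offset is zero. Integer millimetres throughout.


translate([508, 465, 0]) cylinder(h = 2549, r = 178);


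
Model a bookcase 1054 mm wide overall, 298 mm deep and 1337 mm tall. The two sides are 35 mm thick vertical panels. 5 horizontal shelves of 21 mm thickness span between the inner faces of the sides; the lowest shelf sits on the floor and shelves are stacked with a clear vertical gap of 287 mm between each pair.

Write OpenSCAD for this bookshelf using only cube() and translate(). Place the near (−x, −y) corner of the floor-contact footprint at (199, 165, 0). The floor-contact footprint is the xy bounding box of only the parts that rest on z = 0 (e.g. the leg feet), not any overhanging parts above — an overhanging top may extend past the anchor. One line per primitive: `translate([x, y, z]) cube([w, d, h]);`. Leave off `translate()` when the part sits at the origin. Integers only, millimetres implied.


translate([199, 165, 0]) cube([35, 298, 1337]);
translate([1218, 165, 0]) cube([35, 298, 1337]);
translate([234, 165, 0]) cube([984, 298, 21]);
translate([234, 165, 308]) cube([984, 298, 21]);
translate([234, 165, 616]) cube([984, 298, 21]);
translate([234, 165, 924]) cube([984, 298, 21]);
translate([234, 165, 1232]) cube([984, 298, 21]);


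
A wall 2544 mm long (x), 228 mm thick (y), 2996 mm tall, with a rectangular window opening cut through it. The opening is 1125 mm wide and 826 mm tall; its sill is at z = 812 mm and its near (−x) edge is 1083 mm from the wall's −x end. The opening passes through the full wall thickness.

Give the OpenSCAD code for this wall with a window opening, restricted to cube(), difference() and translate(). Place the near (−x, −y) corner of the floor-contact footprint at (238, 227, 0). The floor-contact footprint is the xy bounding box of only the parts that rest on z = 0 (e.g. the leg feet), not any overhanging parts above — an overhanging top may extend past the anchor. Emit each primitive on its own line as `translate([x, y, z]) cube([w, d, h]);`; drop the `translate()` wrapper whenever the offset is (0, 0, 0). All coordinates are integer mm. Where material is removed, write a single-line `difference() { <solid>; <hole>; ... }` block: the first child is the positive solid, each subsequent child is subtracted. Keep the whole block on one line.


difference() { translate([238, 227, 0]) cube([2544, 228, 2996]); translate([1321, 227, 812]) cube([1125, 228, 826]); }


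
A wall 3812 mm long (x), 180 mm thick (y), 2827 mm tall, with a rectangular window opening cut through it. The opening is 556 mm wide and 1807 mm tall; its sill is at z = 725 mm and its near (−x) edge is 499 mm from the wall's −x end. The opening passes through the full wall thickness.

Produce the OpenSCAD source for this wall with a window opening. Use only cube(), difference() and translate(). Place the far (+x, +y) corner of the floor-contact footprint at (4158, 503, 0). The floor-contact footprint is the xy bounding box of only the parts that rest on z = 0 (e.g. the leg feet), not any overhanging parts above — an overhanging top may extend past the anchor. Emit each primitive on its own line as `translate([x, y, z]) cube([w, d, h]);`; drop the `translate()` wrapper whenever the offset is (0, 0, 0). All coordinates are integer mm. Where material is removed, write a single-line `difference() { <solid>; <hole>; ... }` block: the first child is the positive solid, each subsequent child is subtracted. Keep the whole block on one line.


difference() { translate([346, 323, 0]) cube([3812, 180, 2827]); translate([845, 323, 725]) cube([556, 180, 1807]); }


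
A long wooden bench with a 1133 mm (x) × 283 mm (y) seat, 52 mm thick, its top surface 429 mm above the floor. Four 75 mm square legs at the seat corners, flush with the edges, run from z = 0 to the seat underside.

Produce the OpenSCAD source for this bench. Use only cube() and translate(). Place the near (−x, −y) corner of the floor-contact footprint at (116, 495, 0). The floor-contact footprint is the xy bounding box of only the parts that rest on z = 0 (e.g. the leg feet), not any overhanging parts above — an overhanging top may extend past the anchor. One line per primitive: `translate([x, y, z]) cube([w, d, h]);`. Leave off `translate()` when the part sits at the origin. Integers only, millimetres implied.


translate([116, 495, 377]) cube([1133, 283, 52]);
translate([116, 495, 0]) cube([75, 75, 377]);
translate([116, 703, 0]) cube([75, 75, 377]);
translate([1174, 495, 0]) cube([75, 75, 377]);
translate([1174, 703, 0]) cube([75, 75, 377]);


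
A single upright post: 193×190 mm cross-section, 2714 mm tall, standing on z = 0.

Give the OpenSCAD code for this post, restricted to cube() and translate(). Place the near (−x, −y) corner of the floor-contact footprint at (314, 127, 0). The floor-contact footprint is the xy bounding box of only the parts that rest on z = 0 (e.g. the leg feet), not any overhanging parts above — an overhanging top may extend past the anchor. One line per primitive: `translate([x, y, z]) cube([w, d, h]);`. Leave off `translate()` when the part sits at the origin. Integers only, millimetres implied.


translate([314, 127, 0]) cube([193, 190, 2714]);


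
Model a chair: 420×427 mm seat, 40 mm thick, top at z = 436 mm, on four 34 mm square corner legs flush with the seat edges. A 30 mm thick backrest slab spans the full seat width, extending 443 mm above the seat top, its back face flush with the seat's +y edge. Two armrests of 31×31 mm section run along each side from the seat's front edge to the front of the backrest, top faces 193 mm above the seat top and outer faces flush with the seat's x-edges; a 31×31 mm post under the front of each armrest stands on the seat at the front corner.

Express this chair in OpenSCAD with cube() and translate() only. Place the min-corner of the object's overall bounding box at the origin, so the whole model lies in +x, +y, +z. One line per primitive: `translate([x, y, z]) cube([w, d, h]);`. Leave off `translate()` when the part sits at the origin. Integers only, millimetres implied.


// leg_h = 436 - 40 = 396
// arm post h = 193 - 31 = 162
translate([0, 0, 396]) cube([420, 427, 40]);
cube([34, 34, 396]);
translate([386, 0, 0]) cube([34, 34, 396]);
translate([0, 393, 0]) cube([34, 34, 396]);
translate([386, 393, 0]) cube([34, 34, 396]);
translate([0, 397, 436]) cube([420, 30, 443]);
translate([0, 0, 598]) cube([31, 397, 31]);
translate([389, 0, 598]) cube([31, 397, 31]);
translate([0, 0, 436]) cube([31, 31, 162]);
translate([389, 0, 436]) cube([31, 31, 162]);


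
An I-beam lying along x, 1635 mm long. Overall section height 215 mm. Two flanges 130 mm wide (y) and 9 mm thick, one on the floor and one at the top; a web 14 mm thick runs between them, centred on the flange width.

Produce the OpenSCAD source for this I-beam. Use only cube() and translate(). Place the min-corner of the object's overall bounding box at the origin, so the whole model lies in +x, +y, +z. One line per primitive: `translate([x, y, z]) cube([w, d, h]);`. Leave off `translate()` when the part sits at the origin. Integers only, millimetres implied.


cube([1635, 130, 9]);
translate([0, 58, 9]) cube([1635, 14, 197]);
translate([0, 0, 206]) cube([1635, 130, 9]);


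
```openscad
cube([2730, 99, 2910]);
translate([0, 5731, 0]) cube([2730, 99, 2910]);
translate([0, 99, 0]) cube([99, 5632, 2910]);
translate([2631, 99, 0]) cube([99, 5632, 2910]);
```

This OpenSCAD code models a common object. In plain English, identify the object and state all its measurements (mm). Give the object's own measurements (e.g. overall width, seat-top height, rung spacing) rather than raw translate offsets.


The wall frame of a small rectangular building: four walls, each 2910 mm tall and 99 mm thick, enclosing a footprint 2730 mm (x) by 5830 mm (y) outside-to-outside, with no floor or roof. The front and back walls (the −y and +y sides) span the full width; the two side walls fit between them.


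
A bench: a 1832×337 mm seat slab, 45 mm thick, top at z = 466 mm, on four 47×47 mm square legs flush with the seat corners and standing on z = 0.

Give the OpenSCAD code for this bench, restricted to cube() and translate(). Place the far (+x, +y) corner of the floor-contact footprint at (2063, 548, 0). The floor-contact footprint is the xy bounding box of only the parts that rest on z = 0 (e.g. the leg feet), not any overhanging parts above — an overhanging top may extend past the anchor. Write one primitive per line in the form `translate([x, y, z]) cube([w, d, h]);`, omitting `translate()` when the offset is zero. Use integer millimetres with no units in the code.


translate([231, 211, 421]) cube([1832, 337, 45]);
translate([231, 211, 0]) cube([47, 47, 421]);
translate([231, 501, 0]) cube([47, 47, 421]);
translate([2016, 211, 0]) cube([47, 47, 421]);
translate([2016, 501, 0]) cube([47, 47, 421]);


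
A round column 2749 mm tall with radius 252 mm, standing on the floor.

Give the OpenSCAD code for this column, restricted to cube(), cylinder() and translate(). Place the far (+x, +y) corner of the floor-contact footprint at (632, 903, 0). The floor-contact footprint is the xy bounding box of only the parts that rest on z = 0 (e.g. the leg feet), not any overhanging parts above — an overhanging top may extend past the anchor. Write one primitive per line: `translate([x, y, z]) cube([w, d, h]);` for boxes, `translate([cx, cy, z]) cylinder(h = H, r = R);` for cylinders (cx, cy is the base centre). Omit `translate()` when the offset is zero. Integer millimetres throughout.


translate([380, 651, 0]) cylinder(h = 2749, r = 252);


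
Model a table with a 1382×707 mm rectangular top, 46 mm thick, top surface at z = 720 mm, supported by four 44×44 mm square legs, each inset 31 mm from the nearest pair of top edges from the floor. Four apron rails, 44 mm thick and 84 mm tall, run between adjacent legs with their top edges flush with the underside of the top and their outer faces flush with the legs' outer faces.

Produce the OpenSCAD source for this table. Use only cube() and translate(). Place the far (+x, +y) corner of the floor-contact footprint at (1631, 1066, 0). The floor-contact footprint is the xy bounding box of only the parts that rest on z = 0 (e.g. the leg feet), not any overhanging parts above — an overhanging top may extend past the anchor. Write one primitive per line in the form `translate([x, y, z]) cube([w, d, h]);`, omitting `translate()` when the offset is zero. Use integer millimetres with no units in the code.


// leg_h = 720 - 46 = 674
// apron z = 674 - 84 = 590
translate([280, 390, 674]) cube([1382, 707, 46]);
translate([311, 421, 0]) cube([44, 44, 674]);
translate([1587, 421, 0]) cube([44, 44, 674]);
translate([311, 1022, 0]) cube([44, 44, 674]);
translate([1587, 1022, 0]) cube([44, 44, 674]);
translate([355, 421, 590]) cube([1232, 44, 84]);
translate([355, 1022, 590]) cube([1232, 44, 84]);
translate([311, 465, 590]) cube([44, 557, 84]);
translate([1587, 465, 590]) cube([44, 557, 84]);


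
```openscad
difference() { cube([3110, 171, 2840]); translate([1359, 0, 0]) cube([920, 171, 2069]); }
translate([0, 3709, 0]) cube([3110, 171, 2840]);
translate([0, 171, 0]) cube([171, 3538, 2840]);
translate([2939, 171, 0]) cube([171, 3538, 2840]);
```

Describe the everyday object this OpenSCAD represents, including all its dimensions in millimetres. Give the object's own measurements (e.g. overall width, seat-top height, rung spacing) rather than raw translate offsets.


A single room: four walls, each 2840 mm tall and 171 mm thick, enclosing an outside footprint 3110×3880 mm (x × y), no floor or roof. The front and back walls (−y and +y sides) run the full x-width; the side walls fit between their inner faces. A door opening 920 mm wide and 2069 mm tall is cut through the front wall from the floor up, its −x edge 1359 mm from the wall's −x end.


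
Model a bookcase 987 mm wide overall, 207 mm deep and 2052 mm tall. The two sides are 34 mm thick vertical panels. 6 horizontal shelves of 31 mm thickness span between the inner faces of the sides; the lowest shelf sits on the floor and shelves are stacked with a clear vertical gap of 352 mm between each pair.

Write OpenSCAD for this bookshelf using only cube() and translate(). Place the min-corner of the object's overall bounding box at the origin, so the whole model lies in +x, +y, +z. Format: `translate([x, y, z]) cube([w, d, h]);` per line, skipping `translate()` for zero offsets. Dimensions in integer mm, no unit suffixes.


cube([34, 207, 2052]);
translate([953, 0, 0]) cube([34, 207, 2052]);
translate([34, 0, 0]) cube([919, 207, 31]);
translate([34, 0, 383]) cube([919, 207, 31]);
translate([34, 0, 766]) cube([919, 207, 31]);
translate([34, 0, 1149]) cube([919, 207, 31]);
translate([34, 0, 1532]) cube([919, 207, 31]);
translate([34, 0, 1915]) cube([919, 207, 31]);


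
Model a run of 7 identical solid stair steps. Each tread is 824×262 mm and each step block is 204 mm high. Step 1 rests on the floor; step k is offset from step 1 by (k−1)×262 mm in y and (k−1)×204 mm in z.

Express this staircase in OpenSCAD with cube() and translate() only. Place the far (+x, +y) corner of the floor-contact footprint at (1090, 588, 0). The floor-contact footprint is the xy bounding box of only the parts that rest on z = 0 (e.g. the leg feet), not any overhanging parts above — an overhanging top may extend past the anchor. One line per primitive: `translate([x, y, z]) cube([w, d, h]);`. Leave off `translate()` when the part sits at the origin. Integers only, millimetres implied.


translate([266, 326, 0]) cube([824, 262, 204]);
translate([266, 588, 204]) cube([824, 262, 204]);
translate([266, 850, 408]) cube([824, 262, 204]);
translate([266, 1112, 612]) cube([824, 262, 204]);
translate([266, 1374, 816]) cube([824, 262, 204]);
translate([266, 1636, 1020]) cube([824, 262, 204]);
translate([266, 1898, 1224]) cube([824, 262, 204]);


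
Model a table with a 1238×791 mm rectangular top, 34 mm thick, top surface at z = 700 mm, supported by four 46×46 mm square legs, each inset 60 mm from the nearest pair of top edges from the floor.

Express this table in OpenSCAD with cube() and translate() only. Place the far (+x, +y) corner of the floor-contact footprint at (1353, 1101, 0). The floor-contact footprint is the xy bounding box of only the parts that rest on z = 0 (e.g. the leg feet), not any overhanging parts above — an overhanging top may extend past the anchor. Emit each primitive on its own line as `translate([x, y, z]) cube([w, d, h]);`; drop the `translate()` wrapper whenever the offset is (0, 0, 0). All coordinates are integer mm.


translate([175, 370, 666]) cube([1238, 791, 34]);
translate([235, 430, 0]) cube([46, 46, 666]);
translate([1307, 430, 0]) cube([46, 46, 666]);
translate([235, 1055, 0]) cube([46, 46, 666]);
translate([1307, 1055, 0]) cube([46, 46, 666]);
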